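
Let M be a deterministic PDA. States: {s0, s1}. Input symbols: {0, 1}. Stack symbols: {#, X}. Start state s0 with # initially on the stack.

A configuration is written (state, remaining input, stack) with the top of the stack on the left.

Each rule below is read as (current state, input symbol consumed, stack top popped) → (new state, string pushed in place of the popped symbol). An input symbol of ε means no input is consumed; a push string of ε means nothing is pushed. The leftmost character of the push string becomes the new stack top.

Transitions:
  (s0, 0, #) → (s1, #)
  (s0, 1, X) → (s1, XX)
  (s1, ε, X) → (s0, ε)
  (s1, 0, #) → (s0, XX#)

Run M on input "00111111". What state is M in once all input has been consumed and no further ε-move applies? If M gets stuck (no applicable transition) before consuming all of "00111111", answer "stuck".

s0

(s0, 00111111, #)
  read 0, top #: go to s1, push # → (s1, 0111111, #)
  read 0, top #: go to s0, push XX# → (s0, 111111, XX#)
  read 1, top X: go to s1, push XX → (s1, 11111, XXX#)
  ε-move, top X: go to s0, push ε → (s0, 11111, XX#)
  read 1, top X: go to s1, push XX → (s1, 1111, XXX#)
  ε-move, top X: go to s0, push ε → (s0, 1111, XX#)
  read 1, top X: go to s1, push XX → (s1, 111, XXX#)
  ε-move, top X: go to s0, push ε → (s0, 111, XX#)
  read 1, top X: go to s1, push XX → (s1, 11, XXX#)
  ε-move, top X: go to s0, push ε → (s0, 11, XX#)
  read 1, top X: go to s1, push XX → (s1, 1, XXX#)
  ε-move, top X: go to s0, push ε → (s0, 1, XX#)
  read 1, top X: go to s1, push XX → (s1, ε, XXX#)
  ε-move, top X: go to s0, push ε → (s0, ε, XX#)
All input consumed; M is in state s0.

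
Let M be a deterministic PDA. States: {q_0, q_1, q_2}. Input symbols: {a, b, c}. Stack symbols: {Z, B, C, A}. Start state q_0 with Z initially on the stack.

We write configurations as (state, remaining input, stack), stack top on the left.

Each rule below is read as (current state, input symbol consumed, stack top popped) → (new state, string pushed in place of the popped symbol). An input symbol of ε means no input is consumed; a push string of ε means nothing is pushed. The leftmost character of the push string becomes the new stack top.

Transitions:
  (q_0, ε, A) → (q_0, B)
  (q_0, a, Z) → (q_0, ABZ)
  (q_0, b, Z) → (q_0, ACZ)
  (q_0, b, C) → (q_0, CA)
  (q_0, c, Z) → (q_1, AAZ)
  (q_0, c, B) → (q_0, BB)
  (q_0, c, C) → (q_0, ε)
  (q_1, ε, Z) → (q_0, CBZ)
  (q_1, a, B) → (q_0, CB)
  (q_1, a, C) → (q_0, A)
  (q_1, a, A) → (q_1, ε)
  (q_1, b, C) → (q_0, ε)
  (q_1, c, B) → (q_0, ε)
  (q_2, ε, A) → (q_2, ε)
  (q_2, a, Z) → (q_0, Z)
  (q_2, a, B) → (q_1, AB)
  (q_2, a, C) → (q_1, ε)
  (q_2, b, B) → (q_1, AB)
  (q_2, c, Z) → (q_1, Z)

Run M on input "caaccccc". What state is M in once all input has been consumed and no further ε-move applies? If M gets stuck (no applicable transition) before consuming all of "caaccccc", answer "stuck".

q_0

(q_0, caaccccc, Z)
  read c, top Z: go to q_1, push AAZ → (q_1, aaccccc, AAZ)
  read a, top A: go to q_1, push ε → (q_1, accccc, AZ)
  read a, top A: go to q_1, push ε → (q_1, ccccc, Z)
  ε-move, top Z: go to q_0, push CBZ → (q_0, ccccc, CBZ)
  read c, top C: go to q_0, push ε → (q_0, cccc, BZ)
  read c, top B: go to q_0, push BB → (q_0, ccc, BBZ)
  read c, top B: go to q_0, push BB → (q_0, cc, BBBZ)
  read c, top B: go to q_0, push BB → (q_0, c, BBBBZ)
  read c, top B: go to q_0, push BB → (q_0, ε, BBBBBZ)
All input consumed; M is in state q_0.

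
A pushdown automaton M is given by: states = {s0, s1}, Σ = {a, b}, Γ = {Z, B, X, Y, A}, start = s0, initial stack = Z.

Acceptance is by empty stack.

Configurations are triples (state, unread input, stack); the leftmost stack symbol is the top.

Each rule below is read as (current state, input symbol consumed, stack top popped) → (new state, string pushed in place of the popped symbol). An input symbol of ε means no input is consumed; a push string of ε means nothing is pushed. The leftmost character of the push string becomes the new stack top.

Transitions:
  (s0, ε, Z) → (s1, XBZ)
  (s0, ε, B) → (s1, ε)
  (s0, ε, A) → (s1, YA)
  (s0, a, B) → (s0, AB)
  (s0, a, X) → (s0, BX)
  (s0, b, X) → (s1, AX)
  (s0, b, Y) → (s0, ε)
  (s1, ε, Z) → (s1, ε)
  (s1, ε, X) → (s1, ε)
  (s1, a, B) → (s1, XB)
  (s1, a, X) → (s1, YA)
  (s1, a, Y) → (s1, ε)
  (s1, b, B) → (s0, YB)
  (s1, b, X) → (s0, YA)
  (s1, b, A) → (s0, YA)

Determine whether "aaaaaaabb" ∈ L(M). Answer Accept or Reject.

Accept

One accepting computation: (s0, aaaaaaabb, Z) ⊢ (s1, aaaaaaabb, XBZ) ⊢ (s1, aaaaaaabb, BZ) ⊢ (s1, aaaaaabb, XBZ) ⊢ (s1, aaaaaabb, BZ) ⊢ (s1, aaaaabb, XBZ) ⊢ (s1, aaaaabb, BZ) ⊢ (s1, aaaabb, XBZ) ⊢ (s1, aaaabb, BZ) ⊢ (s1, aaabb, XBZ) ⊢ (s1, aaabb, BZ) ⊢ (s1, aabb, XBZ) ⊢ (s1, aabb, BZ) ⊢ (s1, abb, XBZ) ⊢ (s1, abb, BZ) ⊢ (s1, bb, XBZ) ⊢ (s1, bb, BZ) ⊢ (s0, b, YBZ) ⊢ (s0, ε, BZ) ⊢ (s1, ε, Z) ⊢ (s1, ε, ε)
All input consumed and the stack is empty.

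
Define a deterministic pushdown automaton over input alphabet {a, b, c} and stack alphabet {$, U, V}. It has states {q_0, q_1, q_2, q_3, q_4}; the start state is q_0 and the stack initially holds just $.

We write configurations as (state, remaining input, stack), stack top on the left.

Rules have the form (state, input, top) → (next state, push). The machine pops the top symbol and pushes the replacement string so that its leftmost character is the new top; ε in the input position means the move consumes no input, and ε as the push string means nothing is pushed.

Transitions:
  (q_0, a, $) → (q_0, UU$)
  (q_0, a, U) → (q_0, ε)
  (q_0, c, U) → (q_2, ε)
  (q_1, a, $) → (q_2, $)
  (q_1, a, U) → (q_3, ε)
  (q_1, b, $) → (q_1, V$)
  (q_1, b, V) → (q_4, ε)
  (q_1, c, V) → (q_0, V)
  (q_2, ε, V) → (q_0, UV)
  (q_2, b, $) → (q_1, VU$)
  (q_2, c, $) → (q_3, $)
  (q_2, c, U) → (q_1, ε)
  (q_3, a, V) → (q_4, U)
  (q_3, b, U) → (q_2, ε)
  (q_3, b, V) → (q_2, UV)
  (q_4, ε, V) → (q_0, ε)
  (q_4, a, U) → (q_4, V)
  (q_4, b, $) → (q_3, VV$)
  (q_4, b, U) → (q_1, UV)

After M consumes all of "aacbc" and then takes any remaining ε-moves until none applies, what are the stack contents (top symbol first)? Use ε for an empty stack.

VU$

(q_0, aacbc, $) ⊢ (q_0, acbc, UU$) ⊢ (q_0, cbc, U$) ⊢ (q_2, bc, $) ⊢ (q_1, c, VU$) ⊢ (q_0, ε, VU$)
All input consumed in state q_0 with stack VU$.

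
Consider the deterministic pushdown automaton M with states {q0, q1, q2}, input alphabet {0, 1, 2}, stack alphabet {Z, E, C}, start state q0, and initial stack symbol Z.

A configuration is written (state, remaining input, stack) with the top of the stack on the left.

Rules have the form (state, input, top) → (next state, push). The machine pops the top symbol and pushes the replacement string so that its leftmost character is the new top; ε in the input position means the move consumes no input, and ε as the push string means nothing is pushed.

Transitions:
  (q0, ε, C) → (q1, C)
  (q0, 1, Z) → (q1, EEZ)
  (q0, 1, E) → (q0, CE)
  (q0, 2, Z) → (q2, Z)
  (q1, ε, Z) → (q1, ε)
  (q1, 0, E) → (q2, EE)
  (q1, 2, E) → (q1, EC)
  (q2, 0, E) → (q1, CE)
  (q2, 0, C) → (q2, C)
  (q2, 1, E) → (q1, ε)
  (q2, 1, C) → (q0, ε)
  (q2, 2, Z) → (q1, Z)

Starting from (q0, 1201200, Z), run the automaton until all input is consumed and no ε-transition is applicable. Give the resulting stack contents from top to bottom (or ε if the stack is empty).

(q0, 1201200, Z)
  read 1, top Z: go to q1, push EEZ → (q1, 201200, EEZ)
  read 2, top E: go to q1, push EC → (q1, 01200, ECEZ)
  read 0, top E: go to q2, push EE → (q2, 1200, EECEZ)
  read 1, top E: go to q1, push ε → (q1, 200, ECEZ)
  read 2, top E: go to q1, push EC → (q1, 00, ECCEZ)
  read 0, top E: go to q2, push EE → (q2, 0, EECCEZ)
  read 0, top E: go to q1, push CE → (q1, ε, CEECCEZ)
All input consumed in state q1 with stack CEECCEZ.

CEECCEZ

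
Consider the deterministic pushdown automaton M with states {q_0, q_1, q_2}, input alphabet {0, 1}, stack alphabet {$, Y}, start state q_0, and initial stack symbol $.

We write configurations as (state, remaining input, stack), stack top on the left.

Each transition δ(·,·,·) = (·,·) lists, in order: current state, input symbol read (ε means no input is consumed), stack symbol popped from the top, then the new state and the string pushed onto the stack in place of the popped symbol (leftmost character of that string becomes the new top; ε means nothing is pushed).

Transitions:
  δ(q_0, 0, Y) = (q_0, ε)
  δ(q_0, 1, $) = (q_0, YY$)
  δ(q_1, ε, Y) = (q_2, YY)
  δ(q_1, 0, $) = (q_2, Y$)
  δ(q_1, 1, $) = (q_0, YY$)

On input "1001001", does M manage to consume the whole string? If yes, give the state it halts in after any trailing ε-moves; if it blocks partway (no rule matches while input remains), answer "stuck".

q_0

(q_0, 1001001, $) ⊢ (q_0, 001001, YY$) ⊢ (q_0, 01001, Y$) ⊢ (q_0, 1001, $) ⊢ (q_0, 001, YY$) ⊢ (q_0, 01, Y$) ⊢ (q_0, 1, $) ⊢ (q_0, ε, YY$)
All input consumed; M is in state q_0.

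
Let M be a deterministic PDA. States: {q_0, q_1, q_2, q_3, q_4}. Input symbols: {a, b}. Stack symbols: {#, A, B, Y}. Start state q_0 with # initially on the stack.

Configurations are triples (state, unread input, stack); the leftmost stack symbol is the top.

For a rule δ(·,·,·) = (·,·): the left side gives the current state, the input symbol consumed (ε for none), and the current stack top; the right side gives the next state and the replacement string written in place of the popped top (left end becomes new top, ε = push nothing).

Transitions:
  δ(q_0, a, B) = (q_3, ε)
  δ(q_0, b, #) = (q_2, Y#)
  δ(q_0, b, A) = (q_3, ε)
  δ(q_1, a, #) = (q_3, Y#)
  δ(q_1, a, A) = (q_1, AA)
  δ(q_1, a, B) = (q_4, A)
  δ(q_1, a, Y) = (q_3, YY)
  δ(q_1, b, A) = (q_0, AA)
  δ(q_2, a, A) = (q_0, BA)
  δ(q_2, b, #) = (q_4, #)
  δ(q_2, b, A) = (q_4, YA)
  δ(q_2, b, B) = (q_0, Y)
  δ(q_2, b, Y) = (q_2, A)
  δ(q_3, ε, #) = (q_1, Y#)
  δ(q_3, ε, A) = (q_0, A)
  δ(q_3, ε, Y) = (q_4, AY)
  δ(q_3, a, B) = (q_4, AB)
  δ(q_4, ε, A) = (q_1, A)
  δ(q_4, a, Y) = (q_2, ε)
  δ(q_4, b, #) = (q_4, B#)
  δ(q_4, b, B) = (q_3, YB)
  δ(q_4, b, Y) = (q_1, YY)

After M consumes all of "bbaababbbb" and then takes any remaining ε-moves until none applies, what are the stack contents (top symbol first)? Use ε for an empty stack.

AAYY#

(q_0, bbaababbbb, #) ⊢ (q_2, baababbbb, Y#) ⊢ (q_2, aababbbb, A#) ⊢ (q_0, ababbbb, BA#) ⊢ (q_3, babbbb, A#) ⊢ (q_0, babbbb, A#) ⊢ (q_3, abbbb, #) ⊢ (q_1, abbbb, Y#) ⊢ (q_3, bbbb, YY#) ⊢ (q_4, bbbb, AYY#) ⊢ (q_1, bbbb, AYY#) ⊢ (q_0, bbb, AAYY#) ⊢ (q_3, bb, AYY#) ⊢ (q_0, bb, AYY#) ⊢ (q_3, b, YY#) ⊢ (q_4, b, AYY#) ⊢ (q_1, b, AYY#) ⊢ (q_0, ε, AAYY#)
All input consumed in state q_0 with stack AAYY#.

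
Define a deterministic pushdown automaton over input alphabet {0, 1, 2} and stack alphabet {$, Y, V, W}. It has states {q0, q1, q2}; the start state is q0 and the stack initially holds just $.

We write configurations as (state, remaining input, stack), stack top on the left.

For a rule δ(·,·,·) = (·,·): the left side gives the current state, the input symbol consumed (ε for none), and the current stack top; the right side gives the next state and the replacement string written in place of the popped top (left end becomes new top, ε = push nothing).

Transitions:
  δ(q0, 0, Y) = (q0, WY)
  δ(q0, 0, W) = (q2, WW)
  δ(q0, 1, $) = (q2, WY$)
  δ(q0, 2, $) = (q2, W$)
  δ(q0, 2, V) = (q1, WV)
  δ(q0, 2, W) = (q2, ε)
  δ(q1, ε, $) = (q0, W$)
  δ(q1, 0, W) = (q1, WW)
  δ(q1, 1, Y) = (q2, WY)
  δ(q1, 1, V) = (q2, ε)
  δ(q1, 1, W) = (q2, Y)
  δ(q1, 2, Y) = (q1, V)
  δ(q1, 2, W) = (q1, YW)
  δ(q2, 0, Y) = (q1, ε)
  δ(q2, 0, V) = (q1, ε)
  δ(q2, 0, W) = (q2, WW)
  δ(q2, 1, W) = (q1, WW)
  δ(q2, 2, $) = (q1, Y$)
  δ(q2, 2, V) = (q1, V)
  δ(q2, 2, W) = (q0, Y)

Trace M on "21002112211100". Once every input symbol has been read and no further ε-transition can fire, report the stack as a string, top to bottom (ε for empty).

(q0, 21002112211100, $)
  read 2, top $: go to q2, push W$ → (q2, 1002112211100, W$)
  read 1, top W: go to q1, push WW → (q1, 002112211100, WW$)
  read 0, top W: go to q1, push WW → (q1, 02112211100, WWW$)
  read 0, top W: go to q1, push WW → (q1, 2112211100, WWWW$)
  read 2, top W: go to q1, push YW → (q1, 112211100, YWWWW$)
  read 1, top Y: go to q2, push WY → (q2, 12211100, WYWWWW$)
  read 1, top W: go to q1, push WW → (q1, 2211100, WWYWWWW$)
  read 2, top W: go to q1, push YW → (q1, 211100, YWWYWWWW$)
  read 2, top Y: go to q1, push V → (q1, 11100, VWWYWWWW$)
  read 1, top V: go to q2, push ε → (q2, 1100, WWYWWWW$)
  read 1, top W: go to q1, push WW → (q1, 100, WWWYWWWW$)
  read 1, top W: go to q2, push Y → (q2, 00, YWWYWWWW$)
  read 0, top Y: go to q1, push ε → (q1, 0, WWYWWWW$)
  read 0, top W: go to q1, push WW → (q1, ε, WWWYWWWW$)
All input consumed in state q1 with stack WWWYWWWW$.

WWWYWWWW$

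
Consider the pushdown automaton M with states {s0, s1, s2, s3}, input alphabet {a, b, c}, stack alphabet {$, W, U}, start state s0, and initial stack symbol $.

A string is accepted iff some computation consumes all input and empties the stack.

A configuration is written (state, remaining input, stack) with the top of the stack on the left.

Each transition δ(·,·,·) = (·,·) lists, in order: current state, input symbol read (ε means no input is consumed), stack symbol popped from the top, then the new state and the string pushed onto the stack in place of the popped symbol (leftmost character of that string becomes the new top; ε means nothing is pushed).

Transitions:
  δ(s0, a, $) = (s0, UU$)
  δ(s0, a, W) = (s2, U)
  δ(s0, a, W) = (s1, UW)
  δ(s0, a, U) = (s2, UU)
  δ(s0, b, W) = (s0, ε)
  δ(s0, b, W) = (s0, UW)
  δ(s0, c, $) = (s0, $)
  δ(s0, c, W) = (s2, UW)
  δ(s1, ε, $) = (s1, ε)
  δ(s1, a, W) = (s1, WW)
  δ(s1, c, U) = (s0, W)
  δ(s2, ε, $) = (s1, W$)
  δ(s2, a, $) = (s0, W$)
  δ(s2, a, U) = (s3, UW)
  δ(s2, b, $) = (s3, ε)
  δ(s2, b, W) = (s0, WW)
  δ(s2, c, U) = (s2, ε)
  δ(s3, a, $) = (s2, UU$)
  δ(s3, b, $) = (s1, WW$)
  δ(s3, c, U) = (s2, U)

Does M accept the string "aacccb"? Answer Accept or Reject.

One accepting computation: (s0, aacccb, $) ⊢ (s0, acccb, UU$) ⊢ (s2, cccb, UUU$) ⊢ (s2, ccb, UU$) ⊢ (s2, cb, U$) ⊢ (s2, b, $) ⊢ (s3, ε, ε)
All input consumed and the stack is empty.

Accept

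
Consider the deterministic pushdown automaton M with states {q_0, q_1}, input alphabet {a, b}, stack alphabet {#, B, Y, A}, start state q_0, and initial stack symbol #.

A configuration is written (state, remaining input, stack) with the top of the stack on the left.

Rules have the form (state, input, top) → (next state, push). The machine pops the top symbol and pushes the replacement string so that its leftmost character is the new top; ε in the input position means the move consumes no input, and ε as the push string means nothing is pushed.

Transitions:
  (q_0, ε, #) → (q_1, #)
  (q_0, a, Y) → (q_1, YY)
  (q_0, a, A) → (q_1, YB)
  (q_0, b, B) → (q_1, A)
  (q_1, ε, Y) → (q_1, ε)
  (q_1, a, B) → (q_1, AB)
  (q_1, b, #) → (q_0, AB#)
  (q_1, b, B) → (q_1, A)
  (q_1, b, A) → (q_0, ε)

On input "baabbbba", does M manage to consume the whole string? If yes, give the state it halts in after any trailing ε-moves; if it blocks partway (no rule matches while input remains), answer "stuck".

stuck

(q_0, baabbbba, #) ⊢ (q_1, baabbbba, #) ⊢ (q_0, aabbbba, AB#) ⊢ (q_1, abbbba, YBB#) ⊢ (q_1, abbbba, BB#) ⊢ (q_1, bbbba, ABB#) ⊢ (q_0, bbba, BB#) ⊢ (q_1, bba, AB#) ⊢ (q_0, ba, B#) ⊢ (q_1, a, A#)
No transition for (q_1, a, top A); M blocks with input a remaining.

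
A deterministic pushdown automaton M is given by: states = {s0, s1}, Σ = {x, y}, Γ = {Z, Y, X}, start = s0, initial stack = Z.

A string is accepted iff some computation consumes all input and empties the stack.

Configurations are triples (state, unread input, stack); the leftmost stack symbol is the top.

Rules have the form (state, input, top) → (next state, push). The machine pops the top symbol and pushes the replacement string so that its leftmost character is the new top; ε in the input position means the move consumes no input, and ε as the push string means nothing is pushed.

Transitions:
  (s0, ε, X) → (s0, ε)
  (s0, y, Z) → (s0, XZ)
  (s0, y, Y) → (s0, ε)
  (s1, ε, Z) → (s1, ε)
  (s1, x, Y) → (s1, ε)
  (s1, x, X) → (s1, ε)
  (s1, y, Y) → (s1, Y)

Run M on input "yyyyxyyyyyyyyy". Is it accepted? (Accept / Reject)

(s0, yyyyxyyyyyyyyy, Z)
  read y, top Z: go to s0, push XZ → (s0, yyyxyyyyyyyyy, XZ)
  ε-move, top X: go to s0, push ε → (s0, yyyxyyyyyyyyy, Z)
  read y, top Z: go to s0, push XZ → (s0, yyxyyyyyyyyy, XZ)
  ε-move, top X: go to s0, push ε → (s0, yyxyyyyyyyyy, Z)
  read y, top Z: go to s0, push XZ → (s0, yxyyyyyyyyy, XZ)
  ε-move, top X: go to s0, push ε → (s0, yxyyyyyyyyy, Z)
  read y, top Z: go to s0, push XZ → (s0, xyyyyyyyyy, XZ)
  ε-move, top X: go to s0, push ε → (s0, xyyyyyyyyy, Z)
No transition applies at (s0, xyyyyyyyyy, Z); input not fully consumed.

Reject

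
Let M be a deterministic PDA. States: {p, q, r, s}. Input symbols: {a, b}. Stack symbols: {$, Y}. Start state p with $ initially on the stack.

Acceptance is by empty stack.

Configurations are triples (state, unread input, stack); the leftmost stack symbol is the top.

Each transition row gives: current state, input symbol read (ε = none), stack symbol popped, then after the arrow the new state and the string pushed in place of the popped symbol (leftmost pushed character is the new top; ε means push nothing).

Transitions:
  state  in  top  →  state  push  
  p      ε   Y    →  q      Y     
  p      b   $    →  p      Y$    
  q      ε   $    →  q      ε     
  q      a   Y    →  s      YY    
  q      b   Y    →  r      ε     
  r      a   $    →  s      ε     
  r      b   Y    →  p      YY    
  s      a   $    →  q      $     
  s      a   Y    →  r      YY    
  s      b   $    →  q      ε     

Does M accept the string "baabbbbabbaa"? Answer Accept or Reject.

Reject

(p, baabbbbabbaa, $) ⊢ (p, aabbbbabbaa, Y$) ⊢ (q, aabbbbabbaa, Y$) ⊢ (s, abbbbabbaa, YY$) ⊢ (r, bbbbabbaa, YYY$) ⊢ (p, bbbabbaa, YYYY$) ⊢ (q, bbbabbaa, YYYY$) ⊢ (r, bbabbaa, YYY$) ⊢ (p, babbaa, YYYY$) ⊢ (q, babbaa, YYYY$) ⊢ (r, abbaa, YYY$)
No transition applies at (r, abbaa, YYY$); input not fully consumed.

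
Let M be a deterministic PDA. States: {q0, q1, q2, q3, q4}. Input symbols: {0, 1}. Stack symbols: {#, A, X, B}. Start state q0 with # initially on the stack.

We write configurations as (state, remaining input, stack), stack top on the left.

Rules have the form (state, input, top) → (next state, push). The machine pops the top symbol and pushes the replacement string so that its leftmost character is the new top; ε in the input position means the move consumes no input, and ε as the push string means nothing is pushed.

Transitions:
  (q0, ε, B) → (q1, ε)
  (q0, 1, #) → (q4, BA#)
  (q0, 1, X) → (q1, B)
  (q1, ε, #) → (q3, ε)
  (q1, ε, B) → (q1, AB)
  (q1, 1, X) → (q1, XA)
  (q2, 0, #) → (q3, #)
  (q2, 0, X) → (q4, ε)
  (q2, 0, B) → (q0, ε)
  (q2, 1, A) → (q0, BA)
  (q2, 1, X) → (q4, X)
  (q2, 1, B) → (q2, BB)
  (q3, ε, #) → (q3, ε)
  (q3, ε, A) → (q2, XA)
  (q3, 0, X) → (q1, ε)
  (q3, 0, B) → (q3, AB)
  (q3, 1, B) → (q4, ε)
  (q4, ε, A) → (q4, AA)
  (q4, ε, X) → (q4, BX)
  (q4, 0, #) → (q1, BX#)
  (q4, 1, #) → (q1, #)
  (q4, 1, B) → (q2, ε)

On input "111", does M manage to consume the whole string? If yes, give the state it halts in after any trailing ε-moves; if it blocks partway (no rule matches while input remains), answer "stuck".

(q0, 111, #)
  read 1, top #: go to q4, push BA# → (q4, 11, BA#)
  read 1, top B: go to q2, push ε → (q2, 1, A#)
  read 1, top A: go to q0, push BA → (q0, ε, BA#)
  ε-move, top B: go to q1, push ε → (q1, ε, A#)
All input consumed; M is in state q1.

q1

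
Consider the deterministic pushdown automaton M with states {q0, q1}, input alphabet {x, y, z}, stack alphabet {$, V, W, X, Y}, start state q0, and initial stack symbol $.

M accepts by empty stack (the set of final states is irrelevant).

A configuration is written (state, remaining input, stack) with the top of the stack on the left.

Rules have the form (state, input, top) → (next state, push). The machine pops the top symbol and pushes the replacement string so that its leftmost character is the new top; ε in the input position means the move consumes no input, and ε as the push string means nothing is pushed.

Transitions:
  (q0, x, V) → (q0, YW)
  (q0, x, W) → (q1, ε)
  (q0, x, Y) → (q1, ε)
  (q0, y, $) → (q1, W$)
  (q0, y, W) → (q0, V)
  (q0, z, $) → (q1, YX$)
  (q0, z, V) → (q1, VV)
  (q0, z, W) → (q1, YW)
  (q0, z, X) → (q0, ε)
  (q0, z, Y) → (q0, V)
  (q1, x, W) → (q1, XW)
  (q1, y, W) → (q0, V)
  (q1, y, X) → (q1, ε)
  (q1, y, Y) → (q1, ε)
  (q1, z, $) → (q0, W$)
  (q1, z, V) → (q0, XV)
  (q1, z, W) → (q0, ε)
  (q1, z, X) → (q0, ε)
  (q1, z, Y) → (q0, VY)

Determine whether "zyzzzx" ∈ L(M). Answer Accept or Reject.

Reject

(q0, zyzzzx, $)
  read z, top $: go to q1, push YX$ → (q1, yzzzx, YX$)
  read y, top Y: go to q1, push ε → (q1, zzzx, X$)
  read z, top X: go to q0, push ε → (q0, zzx, $)
  read z, top $: go to q1, push YX$ → (q1, zx, YX$)
  read z, top Y: go to q0, push VY → (q0, x, VYX$)
  read x, top V: go to q0, push YW → (q0, ε, YWYX$)
All input consumed; stack is YWYX$, not empty, and no further ε-move applies.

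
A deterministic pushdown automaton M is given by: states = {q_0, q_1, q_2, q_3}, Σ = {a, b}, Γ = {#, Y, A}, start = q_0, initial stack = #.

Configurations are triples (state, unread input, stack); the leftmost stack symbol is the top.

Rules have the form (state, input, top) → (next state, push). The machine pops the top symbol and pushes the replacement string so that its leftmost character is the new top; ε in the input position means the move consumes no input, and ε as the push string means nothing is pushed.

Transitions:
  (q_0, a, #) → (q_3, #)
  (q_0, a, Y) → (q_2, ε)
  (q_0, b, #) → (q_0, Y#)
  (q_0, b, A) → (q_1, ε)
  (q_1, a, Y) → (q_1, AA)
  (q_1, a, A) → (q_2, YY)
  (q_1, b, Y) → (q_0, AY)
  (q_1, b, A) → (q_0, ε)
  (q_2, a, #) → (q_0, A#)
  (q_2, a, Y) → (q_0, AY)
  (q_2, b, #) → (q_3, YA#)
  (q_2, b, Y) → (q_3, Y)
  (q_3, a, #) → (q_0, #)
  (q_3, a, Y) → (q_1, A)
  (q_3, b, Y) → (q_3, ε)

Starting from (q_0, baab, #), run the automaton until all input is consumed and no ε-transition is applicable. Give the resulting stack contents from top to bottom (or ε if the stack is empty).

(q_0, baab, #)
  read b, top #: go to q_0, push Y# → (q_0, aab, Y#)
  read a, top Y: go to q_2, push ε → (q_2, ab, #)
  read a, top #: go to q_0, push A# → (q_0, b, A#)
  read b, top A: go to q_1, push ε → (q_1, ε, #)
All input consumed in state q_1 with stack #.

#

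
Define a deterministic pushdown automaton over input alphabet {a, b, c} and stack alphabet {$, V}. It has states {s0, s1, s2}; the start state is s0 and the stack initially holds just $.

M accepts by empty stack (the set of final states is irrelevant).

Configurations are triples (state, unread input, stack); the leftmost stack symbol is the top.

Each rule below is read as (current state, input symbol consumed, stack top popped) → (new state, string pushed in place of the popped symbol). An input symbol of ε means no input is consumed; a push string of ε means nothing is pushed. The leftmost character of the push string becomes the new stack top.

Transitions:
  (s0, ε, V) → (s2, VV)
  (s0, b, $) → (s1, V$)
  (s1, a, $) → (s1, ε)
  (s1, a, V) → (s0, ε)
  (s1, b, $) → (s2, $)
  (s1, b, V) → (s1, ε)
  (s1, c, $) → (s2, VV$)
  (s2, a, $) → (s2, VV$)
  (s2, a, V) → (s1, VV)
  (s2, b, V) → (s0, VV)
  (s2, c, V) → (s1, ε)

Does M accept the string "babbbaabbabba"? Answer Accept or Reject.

Accept

(s0, babbbaabbabba, $)
  read b, top $: go to s1, push V$ → (s1, abbbaabbabba, V$)
  read a, top V: go to s0, push ε → (s0, bbbaabbabba, $)
  read b, top $: go to s1, push V$ → (s1, bbaabbabba, V$)
  read b, top V: go to s1, push ε → (s1, baabbabba, $)
  read b, top $: go to s2, push $ → (s2, aabbabba, $)
  read a, top $: go to s2, push VV$ → (s2, abbabba, VV$)
  read a, top V: go to s1, push VV → (s1, bbabba, VVV$)
  read b, top V: go to s1, push ε → (s1, babba, VV$)
  read b, top V: go to s1, push ε → (s1, abba, V$)
  read a, top V: go to s0, push ε → (s0, bba, $)
  read b, top $: go to s1, push V$ → (s1, ba, V$)
  read b, top V: go to s1, push ε → (s1, a, $)
  read a, top $: go to s1, push ε → (s1, ε, ε)
All input consumed and the stack is empty.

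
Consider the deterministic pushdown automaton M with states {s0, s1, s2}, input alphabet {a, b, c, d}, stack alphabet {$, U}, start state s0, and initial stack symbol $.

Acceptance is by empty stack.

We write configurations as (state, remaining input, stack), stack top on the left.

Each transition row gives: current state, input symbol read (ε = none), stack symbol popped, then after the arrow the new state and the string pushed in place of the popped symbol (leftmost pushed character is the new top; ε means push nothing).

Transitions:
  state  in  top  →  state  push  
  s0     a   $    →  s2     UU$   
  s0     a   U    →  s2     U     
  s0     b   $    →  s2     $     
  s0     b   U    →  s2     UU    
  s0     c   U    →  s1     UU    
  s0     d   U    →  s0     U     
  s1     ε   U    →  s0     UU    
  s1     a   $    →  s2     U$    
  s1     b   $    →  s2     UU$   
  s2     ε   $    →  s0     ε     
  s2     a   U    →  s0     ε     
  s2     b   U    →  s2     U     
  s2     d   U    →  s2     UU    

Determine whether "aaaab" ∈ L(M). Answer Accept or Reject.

(s0, aaaab, $)
  read a, top $: go to s2, push UU$ → (s2, aaab, UU$)
  read a, top U: go to s0, push ε → (s0, aab, U$)
  read a, top U: go to s2, push U → (s2, ab, U$)
  read a, top U: go to s0, push ε → (s0, b, $)
  read b, top $: go to s2, push $ → (s2, ε, $)
  ε-move, top $: go to s0, push ε → (s0, ε, ε)
All input consumed and the stack is empty.

Accept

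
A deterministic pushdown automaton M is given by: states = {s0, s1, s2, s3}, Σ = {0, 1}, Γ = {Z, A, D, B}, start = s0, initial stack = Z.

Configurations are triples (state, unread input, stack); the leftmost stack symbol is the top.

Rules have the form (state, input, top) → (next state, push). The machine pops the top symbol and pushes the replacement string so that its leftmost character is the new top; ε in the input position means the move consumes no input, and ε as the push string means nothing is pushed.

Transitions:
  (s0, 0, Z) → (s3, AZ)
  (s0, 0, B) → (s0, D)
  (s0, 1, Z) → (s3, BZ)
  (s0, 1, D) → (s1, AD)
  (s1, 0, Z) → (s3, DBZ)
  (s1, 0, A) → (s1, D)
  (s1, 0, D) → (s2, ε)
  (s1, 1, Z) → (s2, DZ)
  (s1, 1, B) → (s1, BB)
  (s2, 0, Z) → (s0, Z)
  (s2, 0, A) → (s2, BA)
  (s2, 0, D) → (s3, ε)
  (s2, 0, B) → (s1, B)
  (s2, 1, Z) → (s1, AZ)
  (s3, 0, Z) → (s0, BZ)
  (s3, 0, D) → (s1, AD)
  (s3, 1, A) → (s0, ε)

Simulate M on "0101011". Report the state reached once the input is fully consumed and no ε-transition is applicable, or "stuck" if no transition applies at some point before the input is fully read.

(s0, 0101011, Z) ⊢ (s3, 101011, AZ) ⊢ (s0, 01011, Z) ⊢ (s3, 1011, AZ) ⊢ (s0, 011, Z) ⊢ (s3, 11, AZ) ⊢ (s0, 1, Z) ⊢ (s3, ε, BZ)
All input consumed; M is in state s3.

s3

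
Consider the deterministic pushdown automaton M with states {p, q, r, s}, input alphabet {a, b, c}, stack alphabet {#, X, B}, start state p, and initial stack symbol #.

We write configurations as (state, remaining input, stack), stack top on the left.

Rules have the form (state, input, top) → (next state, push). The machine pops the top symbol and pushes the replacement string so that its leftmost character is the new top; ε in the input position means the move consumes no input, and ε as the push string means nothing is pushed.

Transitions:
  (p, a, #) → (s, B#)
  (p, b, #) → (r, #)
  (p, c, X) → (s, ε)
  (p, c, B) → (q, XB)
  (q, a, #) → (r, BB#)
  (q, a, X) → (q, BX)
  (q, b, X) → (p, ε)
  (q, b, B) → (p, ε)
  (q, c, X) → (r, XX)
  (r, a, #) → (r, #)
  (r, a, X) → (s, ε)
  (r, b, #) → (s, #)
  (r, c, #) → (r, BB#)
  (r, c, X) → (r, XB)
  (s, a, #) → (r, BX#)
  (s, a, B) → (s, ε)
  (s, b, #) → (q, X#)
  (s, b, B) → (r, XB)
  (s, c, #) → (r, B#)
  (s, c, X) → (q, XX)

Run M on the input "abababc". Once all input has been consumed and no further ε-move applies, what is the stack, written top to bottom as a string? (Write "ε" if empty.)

(p, abababc, #)
  read a, top #: go to s, push B# → (s, bababc, B#)
  read b, top B: go to r, push XB → (r, ababc, XB#)
  read a, top X: go to s, push ε → (s, babc, B#)
  read b, top B: go to r, push XB → (r, abc, XB#)
  read a, top X: go to s, push ε → (s, bc, B#)
  read b, top B: go to r, push XB → (r, c, XB#)
  read c, top X: go to r, push XB → (r, ε, XBB#)
All input consumed in state r with stack XBB#.

XBB#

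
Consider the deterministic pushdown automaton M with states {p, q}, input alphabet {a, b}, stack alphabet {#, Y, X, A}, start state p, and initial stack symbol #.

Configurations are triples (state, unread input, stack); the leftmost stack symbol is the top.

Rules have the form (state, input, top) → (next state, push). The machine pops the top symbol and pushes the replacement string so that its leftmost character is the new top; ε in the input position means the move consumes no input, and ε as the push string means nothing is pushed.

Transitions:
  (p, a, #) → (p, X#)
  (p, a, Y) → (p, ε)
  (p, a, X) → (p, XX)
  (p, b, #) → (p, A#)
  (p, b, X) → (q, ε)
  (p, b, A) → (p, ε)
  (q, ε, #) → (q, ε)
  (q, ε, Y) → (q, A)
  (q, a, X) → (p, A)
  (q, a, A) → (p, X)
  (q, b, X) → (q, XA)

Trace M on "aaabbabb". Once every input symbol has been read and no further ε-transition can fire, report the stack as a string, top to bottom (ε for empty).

(p, aaabbabb, #)
  read a, top #: go to p, push X# → (p, aabbabb, X#)
  read a, top X: go to p, push XX → (p, abbabb, XX#)
  read a, top X: go to p, push XX → (p, bbabb, XXX#)
  read b, top X: go to q, push ε → (q, babb, XX#)
  read b, top X: go to q, push XA → (q, abb, XAX#)
  read a, top X: go to p, push A → (p, bb, AAX#)
  read b, top A: go to p, push ε → (p, b, AX#)
  read b, top A: go to p, push ε → (p, ε, X#)
All input consumed in state p with stack X#.

X#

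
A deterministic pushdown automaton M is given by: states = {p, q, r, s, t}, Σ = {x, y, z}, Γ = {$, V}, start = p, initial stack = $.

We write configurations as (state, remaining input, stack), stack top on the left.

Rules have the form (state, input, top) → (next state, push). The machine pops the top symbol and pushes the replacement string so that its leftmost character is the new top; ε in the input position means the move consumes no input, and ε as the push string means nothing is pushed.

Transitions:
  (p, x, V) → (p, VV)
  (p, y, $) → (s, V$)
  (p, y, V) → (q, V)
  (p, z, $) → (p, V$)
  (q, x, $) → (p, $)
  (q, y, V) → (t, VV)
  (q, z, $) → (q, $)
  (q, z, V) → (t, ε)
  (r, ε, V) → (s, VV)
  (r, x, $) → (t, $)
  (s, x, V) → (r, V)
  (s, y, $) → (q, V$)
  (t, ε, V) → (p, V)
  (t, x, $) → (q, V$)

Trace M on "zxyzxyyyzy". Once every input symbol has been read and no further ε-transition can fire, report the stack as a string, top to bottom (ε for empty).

VV$

(p, zxyzxyyyzy, $)
  read z, top $: go to p, push V$ → (p, xyzxyyyzy, V$)
  read x, top V: go to p, push VV → (p, yzxyyyzy, VV$)
  read y, top V: go to q, push V → (q, zxyyyzy, VV$)
  read z, top V: go to t, push ε → (t, xyyyzy, V$)
  ε-move, top V: go to p, push V → (p, xyyyzy, V$)
  read x, top V: go to p, push VV → (p, yyyzy, VV$)
  read y, top V: go to q, push V → (q, yyzy, VV$)
  read y, top V: go to t, push VV → (t, yzy, VVV$)
  ε-move, top V: go to p, push V → (p, yzy, VVV$)
  read y, top V: go to q, push V → (q, zy, VVV$)
  read z, top V: go to t, push ε → (t, y, VV$)
  ε-move, top V: go to p, push V → (p, y, VV$)
  read y, top V: go to q, push V → (q, ε, VV$)
All input consumed in state q with stack VV$.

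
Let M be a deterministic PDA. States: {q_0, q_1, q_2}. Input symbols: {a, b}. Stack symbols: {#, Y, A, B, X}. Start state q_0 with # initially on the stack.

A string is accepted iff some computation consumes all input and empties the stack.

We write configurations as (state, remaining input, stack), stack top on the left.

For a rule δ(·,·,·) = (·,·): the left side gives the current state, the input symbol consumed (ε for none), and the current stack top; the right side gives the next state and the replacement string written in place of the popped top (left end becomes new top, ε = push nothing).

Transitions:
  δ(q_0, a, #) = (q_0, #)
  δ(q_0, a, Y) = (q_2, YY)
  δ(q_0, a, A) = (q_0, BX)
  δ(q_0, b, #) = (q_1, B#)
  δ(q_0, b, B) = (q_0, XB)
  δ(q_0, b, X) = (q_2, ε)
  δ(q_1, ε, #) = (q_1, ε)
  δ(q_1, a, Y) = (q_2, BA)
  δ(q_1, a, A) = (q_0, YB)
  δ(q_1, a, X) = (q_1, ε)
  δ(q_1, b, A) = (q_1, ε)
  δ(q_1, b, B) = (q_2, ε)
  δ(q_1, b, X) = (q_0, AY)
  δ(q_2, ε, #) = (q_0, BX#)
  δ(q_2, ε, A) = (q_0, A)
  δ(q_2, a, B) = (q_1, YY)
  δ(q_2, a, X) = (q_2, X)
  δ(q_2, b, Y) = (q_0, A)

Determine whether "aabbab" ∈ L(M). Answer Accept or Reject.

Reject

(q_0, aabbab, #) ⊢ (q_0, abbab, #) ⊢ (q_0, bbab, #) ⊢ (q_1, bab, B#) ⊢ (q_2, ab, #) ⊢ (q_0, ab, BX#)
No transition applies at (q_0, ab, BX#); input not fully consumed.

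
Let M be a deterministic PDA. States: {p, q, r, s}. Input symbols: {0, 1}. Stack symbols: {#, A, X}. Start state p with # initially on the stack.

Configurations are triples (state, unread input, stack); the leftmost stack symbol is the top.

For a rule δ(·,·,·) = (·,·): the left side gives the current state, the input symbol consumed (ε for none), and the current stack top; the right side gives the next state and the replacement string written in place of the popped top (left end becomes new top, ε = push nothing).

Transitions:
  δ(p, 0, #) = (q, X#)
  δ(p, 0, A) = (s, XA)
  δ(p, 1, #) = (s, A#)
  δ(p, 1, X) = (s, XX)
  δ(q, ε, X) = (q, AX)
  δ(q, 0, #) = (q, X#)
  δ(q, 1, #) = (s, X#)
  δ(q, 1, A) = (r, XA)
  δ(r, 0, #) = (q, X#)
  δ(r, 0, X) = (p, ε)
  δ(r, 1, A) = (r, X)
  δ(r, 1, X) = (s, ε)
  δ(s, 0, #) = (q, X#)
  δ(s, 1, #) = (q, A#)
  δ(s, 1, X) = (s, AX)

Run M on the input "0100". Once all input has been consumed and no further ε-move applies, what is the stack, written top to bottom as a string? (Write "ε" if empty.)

XAX#

(p, 0100, #)
  read 0, top #: go to q, push X# → (q, 100, X#)
  ε-move, top X: go to q, push AX → (q, 100, AX#)
  read 1, top A: go to r, push XA → (r, 00, XAX#)
  read 0, top X: go to p, push ε → (p, 0, AX#)
  read 0, top A: go to s, push XA → (s, ε, XAX#)
All input consumed in state s with stack XAX#.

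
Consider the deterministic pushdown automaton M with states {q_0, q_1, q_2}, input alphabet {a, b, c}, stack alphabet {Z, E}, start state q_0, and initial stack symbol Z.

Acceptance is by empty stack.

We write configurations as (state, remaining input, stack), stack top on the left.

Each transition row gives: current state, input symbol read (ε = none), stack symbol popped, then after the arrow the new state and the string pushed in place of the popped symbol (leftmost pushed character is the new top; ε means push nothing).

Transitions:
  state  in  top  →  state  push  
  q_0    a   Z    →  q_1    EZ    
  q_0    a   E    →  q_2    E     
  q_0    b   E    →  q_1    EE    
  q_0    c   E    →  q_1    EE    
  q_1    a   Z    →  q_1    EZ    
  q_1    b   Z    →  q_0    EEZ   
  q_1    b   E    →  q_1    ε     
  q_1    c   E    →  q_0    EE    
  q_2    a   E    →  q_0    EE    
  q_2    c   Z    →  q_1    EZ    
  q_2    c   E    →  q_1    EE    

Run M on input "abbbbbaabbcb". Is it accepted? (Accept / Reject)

(q_0, abbbbbaabbcb, Z)
  read a, top Z: go to q_1, push EZ → (q_1, bbbbbaabbcb, EZ)
  read b, top E: go to q_1, push ε → (q_1, bbbbaabbcb, Z)
  read b, top Z: go to q_0, push EEZ → (q_0, bbbaabbcb, EEZ)
  read b, top E: go to q_1, push EE → (q_1, bbaabbcb, EEEZ)
  read b, top E: go to q_1, push ε → (q_1, baabbcb, EEZ)
  read b, top E: go to q_1, push ε → (q_1, aabbcb, EZ)
No transition applies at (q_1, aabbcb, EZ); input not fully consumed.

Reject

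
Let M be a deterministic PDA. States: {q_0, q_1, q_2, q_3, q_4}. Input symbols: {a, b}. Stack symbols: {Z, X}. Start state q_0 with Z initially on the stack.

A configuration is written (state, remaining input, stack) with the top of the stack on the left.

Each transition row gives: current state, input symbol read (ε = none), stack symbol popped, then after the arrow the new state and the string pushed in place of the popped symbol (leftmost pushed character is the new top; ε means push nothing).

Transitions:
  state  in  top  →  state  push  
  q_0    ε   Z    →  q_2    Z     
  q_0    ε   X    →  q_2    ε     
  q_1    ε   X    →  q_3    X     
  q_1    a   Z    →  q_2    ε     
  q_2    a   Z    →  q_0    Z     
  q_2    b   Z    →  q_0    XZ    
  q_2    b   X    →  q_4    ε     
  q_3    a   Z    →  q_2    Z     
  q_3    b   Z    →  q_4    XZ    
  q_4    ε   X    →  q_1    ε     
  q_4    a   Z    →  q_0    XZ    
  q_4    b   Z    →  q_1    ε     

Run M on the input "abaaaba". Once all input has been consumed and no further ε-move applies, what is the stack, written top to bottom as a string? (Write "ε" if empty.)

Z

(q_0, abaaaba, Z) ⊢ (q_2, abaaaba, Z) ⊢ (q_0, baaaba, Z) ⊢ (q_2, baaaba, Z) ⊢ (q_0, aaaba, XZ) ⊢ (q_2, aaaba, Z) ⊢ (q_0, aaba, Z) ⊢ (q_2, aaba, Z) ⊢ (q_0, aba, Z) ⊢ (q_2, aba, Z) ⊢ (q_0, ba, Z) ⊢ (q_2, ba, Z) ⊢ (q_0, a, XZ) ⊢ (q_2, a, Z) ⊢ (q_0, ε, Z) ⊢ (q_2, ε, Z)
All input consumed in state q_2 with stack Z.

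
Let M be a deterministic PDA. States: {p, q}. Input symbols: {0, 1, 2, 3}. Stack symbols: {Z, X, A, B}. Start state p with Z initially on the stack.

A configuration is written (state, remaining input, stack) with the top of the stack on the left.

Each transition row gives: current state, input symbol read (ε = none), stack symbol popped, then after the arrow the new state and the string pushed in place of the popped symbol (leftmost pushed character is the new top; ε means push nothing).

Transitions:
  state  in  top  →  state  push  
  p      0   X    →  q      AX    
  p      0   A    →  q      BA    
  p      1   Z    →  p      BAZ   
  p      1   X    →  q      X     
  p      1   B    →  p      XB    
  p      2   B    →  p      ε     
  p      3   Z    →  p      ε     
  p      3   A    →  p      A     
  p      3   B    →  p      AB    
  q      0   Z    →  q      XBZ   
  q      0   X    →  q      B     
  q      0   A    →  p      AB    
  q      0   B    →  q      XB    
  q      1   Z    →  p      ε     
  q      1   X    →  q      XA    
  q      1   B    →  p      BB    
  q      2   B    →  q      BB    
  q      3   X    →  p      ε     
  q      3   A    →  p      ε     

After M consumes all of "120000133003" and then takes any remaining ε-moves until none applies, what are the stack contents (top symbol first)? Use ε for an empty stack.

(p, 120000133003, Z)
  read 1, top Z: go to p, push BAZ → (p, 20000133003, BAZ)
  read 2, top B: go to p, push ε → (p, 0000133003, AZ)
  read 0, top A: go to q, push BA → (q, 000133003, BAZ)
  read 0, top B: go to q, push XB → (q, 00133003, XBAZ)
  read 0, top X: go to q, push B → (q, 0133003, BBAZ)
  read 0, top B: go to q, push XB → (q, 133003, XBBAZ)
  read 1, top X: go to q, push XA → (q, 33003, XABBAZ)
  read 3, top X: go to p, push ε → (p, 3003, ABBAZ)
  read 3, top A: go to p, push A → (p, 003, ABBAZ)
  read 0, top A: go to q, push BA → (q, 03, BABBAZ)
  read 0, top B: go to q, push XB → (q, 3, XBABBAZ)
  read 3, top X: go to p, push ε → (p, ε, BABBAZ)
All input consumed in state p with stack BABBAZ.

BABBAZ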